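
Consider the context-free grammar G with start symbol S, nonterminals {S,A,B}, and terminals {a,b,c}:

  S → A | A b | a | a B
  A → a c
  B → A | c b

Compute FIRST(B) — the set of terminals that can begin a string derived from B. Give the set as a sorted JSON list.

Compute FIRST by fixpoint:
round 1:
  A via A→a c: +{a}
  B via B→A: +{a}
  B via B→c b: +{c}
  S via S→A: +{a}
  S: {a}  A: {a}  B: {a,c}
round 2: (stable)
  S: {a}  A: {a}  B: {a,c}

FIRST(B) = ["a", "c"]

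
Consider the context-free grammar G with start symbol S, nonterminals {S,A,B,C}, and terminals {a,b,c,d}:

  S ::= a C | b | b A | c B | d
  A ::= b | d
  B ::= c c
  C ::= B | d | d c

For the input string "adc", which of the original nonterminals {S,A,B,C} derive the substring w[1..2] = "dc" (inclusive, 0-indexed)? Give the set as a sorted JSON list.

Convert to CNF:
  S -> T0 B | T2 C | T3 A | b | d
  A -> b | d
  B -> T0 T0
  C -> T0 T0 | T1 T0 | d
  T0 -> c
  T1 -> d
  T2 -> a
  T3 -> b

Fill CYK table bottom-up — only the sub-triangle for w[1..2]:
  [1..1]={A,C,S,T1}  "d"  orig:{A,C,S}
  [2..2]={T0}  "c"  orig:{}
  [1..2]={C}  "dc"

Original NTs in T[1,2] deriving "dc": ["C"]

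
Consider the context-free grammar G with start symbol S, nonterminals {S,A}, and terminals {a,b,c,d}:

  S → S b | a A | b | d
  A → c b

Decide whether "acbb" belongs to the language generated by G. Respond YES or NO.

CNF form of G:
  S -> S T1 | T2 A | b | d
  A -> T0 T1
  T0 -> c
  T1 -> b
  T2 -> a

Fill CYK table bottom-up:
  [0..0]={T2}  "a"  orig:{}
  [1..1]={T0}  "c"  orig:{}
  [2..2]={S,T1}  "b"  orig:{S}
  [3..3]={S,T1}  "b"  orig:{S}
  [0..1]=∅  "ac"
  [1..2]={A}  "cb"
  [2..3]={S}  "bb"
  [0..2]={S}  "acb"
  [1..3]=∅  "cbb"
  [0..3]={S}  "acbb"

S ∈ T[0,3] ⇒ YES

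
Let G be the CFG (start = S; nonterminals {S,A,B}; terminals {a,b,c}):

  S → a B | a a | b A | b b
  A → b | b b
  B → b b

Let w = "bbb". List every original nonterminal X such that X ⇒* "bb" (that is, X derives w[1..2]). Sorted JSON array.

Convert to CNF:
  S -> T0 A | T0 T0 | T1 B | T1 T1
  A -> T0 T0 | b
  B -> T0 T0
  T0 -> b
  T1 -> a

CYK fill — only the sub-triangle for w[1..2]:
  [1..1]={A,T0}  "b"  orig:{A}
  [2..2]={A,T0}  "b"  orig:{A}
  [1..2]={A,B,S}  "bb"

Original NTs in T[1,2] deriving "bb": ["A", "B", "S"]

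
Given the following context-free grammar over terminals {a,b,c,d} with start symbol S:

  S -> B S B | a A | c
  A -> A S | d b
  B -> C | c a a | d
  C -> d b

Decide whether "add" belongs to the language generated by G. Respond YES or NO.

CNF form of G:
  S -> B X5 | T3 A | c
  A -> A S | T0 T1
  B -> T0 T1 | T2 X4 | d
  C -> T0 T1
  T0 -> d
  T1 -> b
  T2 -> c
  T3 -> a
  X4 -> T3 T3
  X5 -> S B

CYK table (by increasing span):
  [0..0]={T3}  "a"  orig:{}
  [1..1]={B,T0}  "d"  orig:{B}
  [2..2]={B,T0}  "d"  orig:{B}
  [0..1]=∅  "ad"
  [1..2]=∅  "dd"
  [0..2]=∅  "add"

S ∉ T[0,2] ⇒ NO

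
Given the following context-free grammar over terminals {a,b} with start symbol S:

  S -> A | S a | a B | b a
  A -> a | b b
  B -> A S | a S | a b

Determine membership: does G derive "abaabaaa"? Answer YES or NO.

CNF form of G:
  S -> S T1 | T0 T0 | T0 T1 | T1 B | a
  A -> T0 T0 | a
  B -> A S | T1 S | T1 T0
  T0 -> b
  T1 -> a

CYK table (by increasing span):
  [0..0]={A,S,T1}  "a"  orig:{A,S}
  [1..1]={T0}  "b"  orig:{}
  [2..2]={A,S,T1}  "a"  orig:{A,S}
  [3..3]={A,S,T1}  "a"  orig:{A,S}
  [4..4]={T0}  "b"  orig:{}
  [5..5]={A,S,T1}  "a"  orig:{A,S}
  [6..6]={A,S,T1}  "a"  orig:{A,S}
  [7..7]={A,S,T1}  "a"  orig:{A,S}
  [0..1]={B}  "ab"
  [1..2]={S}  "ba"
  [2..3]={B,S}  "aa"
  [3..4]={B}  "ab"
  [4..5]={S}  "ba"
  [5..6]={B,S}  "aa"
  [6..7]={B,S}  "aa"
  [0..2]={B}  "aba"
  [1..3]={S}  "baa"
  [2..4]={S}  "aab"
  [3..5]={B}  "aba"
  [4..6]={S}  "baa"
  [5..7]={B,S}  "aaa"
  [0..3]={B}  "abaa"
  [1..4]=∅  "baab"
  [2..5]={S}  "aaba"
  [3..6]={B}  "abaa"
  [4..7]={S}  "baaa"
  [0..4]=∅  "abaab"
  [1..5]=∅  "baaba"
  [2..6]={S}  "aabaa"
  [3..7]={B}  "abaaa"
  [0..5]=∅  "abaaba"
  [1..6]=∅  "baabaa"
  [2..7]={S}  "aabaaa"
  [0..6]=∅  "abaabaa"
  [1..7]=∅  "baabaaa"
  [0..7]=∅  "abaabaaa"

S ∉ T[0,7] ⇒ NO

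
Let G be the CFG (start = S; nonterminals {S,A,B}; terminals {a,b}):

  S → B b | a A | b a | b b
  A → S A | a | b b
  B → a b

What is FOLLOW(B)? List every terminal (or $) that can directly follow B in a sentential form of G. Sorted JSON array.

FIRST iteration:
iter 1:
  A via A→a: +{a}
  A via A→b b: +{b}
  B via B→a b: +{a}
  S via S→B b: +{a}
  S via S→b a: +{b}
  S: {a,b}  A: {a,b}  B: {a}
iter 2: (no change)
  S: {a,b}  A: {a,b}  B: {a}

FOLLOW sets:
initialize: $ ∈ FOLLOW(S)
pass 1:
  A→S A: FOLLOW(S) ⊇ FIRST(A) = {a,b}; new: +{a,b}
  S→B b: FOLLOW(B) ⊇ FIRST(b) = {b}; new: +{b}
  S→a A: FOLLOW(A) ⊇ FOLLOW(S) ⊇ {$,a,b}; new: +{$,a,b}
  FOLLOW[S]={$,a,b}  FOLLOW[A]={$,a,b}  FOLLOW[B]={b}
pass 2: (no change)
  FOLLOW[S]={$,a,b}  FOLLOW[A]={$,a,b}  FOLLOW[B]={b}

FOLLOW(B) = ["b"]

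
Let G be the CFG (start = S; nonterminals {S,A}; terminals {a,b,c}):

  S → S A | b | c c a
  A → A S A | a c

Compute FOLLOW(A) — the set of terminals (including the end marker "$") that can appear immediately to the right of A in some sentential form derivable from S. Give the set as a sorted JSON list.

Compute FIRST by fixpoint:
iter 1:
  A via A→a c: +{a}
  S via S→b: +{b}
  S via S→c c a: +{c}
  FIRST(S)={b,c}  FIRST(A)={a}
iter 2: — fixpoint
  FIRST(S)={b,c}  FIRST(A)={a}

FOLLOW sets:
initialize: $ ∈ FOLLOW(S)
iter 1:
  A→A S A: FOLLOW(A) ⊇ FIRST(S) = {b,c}; new: +{b,c}
  A→A S A: FOLLOW(S) ⊇ FIRST(A) = {a}; new: +{a}
  S→S A: FOLLOW(A) ⊇ FOLLOW(S) ⊇ {$,a}; new: +{$,a}
  FOLLOW(S)={$,a}  FOLLOW(A)={$,a,b,c}
iter 2: (stable)
  FOLLOW(S)={$,a}  FOLLOW(A)={$,a,b,c}

FOLLOW(A) = ["$", "a", "b", "c"]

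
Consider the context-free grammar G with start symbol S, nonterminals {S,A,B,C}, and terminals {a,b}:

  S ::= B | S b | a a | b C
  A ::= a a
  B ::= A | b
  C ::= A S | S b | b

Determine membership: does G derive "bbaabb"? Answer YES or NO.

CNF form of G:
  S -> S T1 | T0 T0 | T1 C | b
  A -> T0 T0
  B -> T0 T0 | b
  C -> A S | S T1 | b
  T0 -> a
  T1 -> b

Fill CYK table bottom-up:
  T[0,0] 'b' = {B,C,S,T1}  orig:{B,C,S}
  T[1,1] 'b' = {B,C,S,T1}  orig:{B,C,S}
  T[2,2] 'a' = {T0}  orig:{}
  T[3,3] 'a' = {T0}  orig:{}
  T[4,4] 'b' = {B,C,S,T1}  orig:{B,C,S}
  T[5,5] 'b' = {B,C,S,T1}  orig:{B,C,S}
  T[0,1] 'bb' = {C,S}
  T[1,2] 'ba' = ∅
  T[2,3] 'aa' = {A,B,S}
  T[3,4] 'ab' = ∅
  T[4,5] 'bb' = {C,S}
  T[0,2] 'bba' = ∅
  T[1,3] 'baa' = ∅
  T[2,4] 'aab' = {C,S}
  T[3,5] 'abb' = ∅
  T[0,3] 'bbaa' = ∅
  T[1,4] 'baab' = {S}
  T[2,5] 'aabb' = {C,S}
  T[0,4] 'bbaab' = ∅
  T[1,5] 'baabb' = {C,S}
  T[0,5] 'bbaabb' = {S}

S ∈ T[0,5] ⇒ YES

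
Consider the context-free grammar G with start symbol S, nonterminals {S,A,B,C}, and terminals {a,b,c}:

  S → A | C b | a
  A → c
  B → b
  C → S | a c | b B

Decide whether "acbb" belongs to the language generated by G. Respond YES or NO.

CNF form of G:
  S -> C T0 | a | c
  A -> c
  B -> b
  C -> C T0 | T0 B | T1 T2 | a | c
  T0 -> b
  T1 -> a
  T2 -> c

CYK fill:
  [0..0]={C,S,T1}  "a"  orig:{C,S}
  [1..1]={A,C,S,T2}  "c"  orig:{A,C,S}
  [2..2]={B,T0}  "b"  orig:{B}
  [3..3]={B,T0}  "b"  orig:{B}
  [0..1]={C}  "ac"
  [1..2]={C,S}  "cb"
  [2..3]={C}  "bb"
  [0..2]={C,S}  "acb"
  [1..3]={C,S}  "cbb"
  [0..3]={C,S}  "acbb"

S ∈ T[0,3] ⇒ YES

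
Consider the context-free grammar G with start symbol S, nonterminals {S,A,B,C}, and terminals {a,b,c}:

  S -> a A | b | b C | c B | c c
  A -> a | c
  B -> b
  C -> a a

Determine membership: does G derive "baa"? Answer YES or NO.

CNF form of G:
  S -> T0 A | T1 C | T2 B | T2 T2 | b
  A -> a | c
  B -> b
  C -> T0 T0
  T0 -> a
  T1 -> b
  T2 -> c

Fill CYK table bottom-up:
  T[0,0] 'b' = {B,S,T1}  orig:{B,S}
  T[1,1] 'a' = {A,T0}  orig:{A}
  T[2,2] 'a' = {A,T0}  orig:{A}
  T[0,1] 'ba' = ∅
  T[1,2] 'aa' = {C,S}
  T[0,2] 'baa' = {S}

S ∈ T[0,2] ⇒ YES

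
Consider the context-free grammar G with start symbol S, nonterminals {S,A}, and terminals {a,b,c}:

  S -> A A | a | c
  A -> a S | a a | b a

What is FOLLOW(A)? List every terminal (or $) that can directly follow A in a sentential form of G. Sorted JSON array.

FIRST sets, iterate to fixpoint:
[1]
  A via A→a S: +{a}
  A via A→b a: +{b}
  S via S→A A: +{a,b}
  S via S→c: +{c}
  S: {a,b,c}  A: {a,b}
[2] done
  S: {a,b,c}  A: {a,b}

Compute FOLLOW by fixpoint:
seed FOLLOW(S) with $
pass 1:
  S→A A: FOLLOW(A) ⊇ FIRST(A) = {a,b}; new: +{a,b}
  S→A A: FOLLOW(A) ⊇ FOLLOW(S) ⊇ {$}; new: +{$}
  FOLLOW[S]={$}  FOLLOW[A]={$,a,b}
pass 2:
  A→a S: FOLLOW(S) ⊇ FOLLOW(A) ⊇ {$,a,b}; new: +{a,b}
  FOLLOW[S]={$,a,b}  FOLLOW[A]={$,a,b}
pass 3: (no change)
  FOLLOW[S]={$,a,b}  FOLLOW[A]={$,a,b}

FOLLOW(A) = ["$", "a", "b"]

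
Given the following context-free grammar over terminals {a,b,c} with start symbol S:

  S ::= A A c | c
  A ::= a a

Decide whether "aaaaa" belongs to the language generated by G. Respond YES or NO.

Convert to CNF:
  S -> A X2 | c
  A -> T0 T0
  T0 -> a
  T1 -> c
  X2 -> A T1

CYK table (by increasing span):
  T[0,0] 'a' = {T0}  orig:{}
  T[1,1] 'a' = {T0}  orig:{}
  T[2,2] 'a' = {T0}  orig:{}
  T[3,3] 'a' = {T0}  orig:{}
  T[4,4] 'a' = {T0}  orig:{}
  T[0,1] 'aa' = {A}
  T[1,2] 'aa' = {A}
  T[2,3] 'aa' = {A}
  T[3,4] 'aa' = {A}
  T[0,2] 'aaa' = ∅
  T[1,3] 'aaa' = ∅
  T[2,4] 'aaa' = ∅
  T[0,3] 'aaaa' = ∅
  T[1,4] 'aaaa' = ∅
  T[0,4] 'aaaaa' = ∅

S ∉ T[0,4] ⇒ NO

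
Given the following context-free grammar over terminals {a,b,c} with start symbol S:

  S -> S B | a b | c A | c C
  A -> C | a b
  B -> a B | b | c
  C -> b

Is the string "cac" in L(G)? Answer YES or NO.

CNF form of G:
  S -> S B | T0 T1 | T2 A | T2 C
  A -> T0 T1 | b
  B -> T0 B | b | c
  C -> b
  T0 -> a
  T1 -> b
  T2 -> c

CYK fill:
  T[0,0] 'c' = {B,T2}  orig:{B}
  T[1,1] 'a' = {T0}  orig:{}
  T[2,2] 'c' = {B,T2}  orig:{B}
  T[0,1] 'ca' = ∅
  T[1,2] 'ac' = {B}
  T[0,2] 'cac' = ∅

S ∉ T[0,2] ⇒ NO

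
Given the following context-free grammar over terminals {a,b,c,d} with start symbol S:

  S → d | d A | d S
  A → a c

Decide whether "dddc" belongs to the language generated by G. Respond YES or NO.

CNF form of G:
  S -> T2 A | T2 S | d
  A -> T0 T1
  T0 -> a
  T1 -> c
  T2 -> d

CYK fill:
  cell(0,0) d: {S,T2}  orig:{S}
  cell(1,1) d: {S,T2}  orig:{S}
  cell(2,2) d: {S,T2}  orig:{S}
  cell(3,3) c: {T1}  orig:{}
  cell(0,1) dd: {S}
  cell(1,2) dd: {S}
  cell(2,3) dc: ∅
  cell(0,2) ddd: {S}
  cell(1,3) ddc: ∅
  cell(0,3) dddc: ∅

S ∉ T[0,3] ⇒ NO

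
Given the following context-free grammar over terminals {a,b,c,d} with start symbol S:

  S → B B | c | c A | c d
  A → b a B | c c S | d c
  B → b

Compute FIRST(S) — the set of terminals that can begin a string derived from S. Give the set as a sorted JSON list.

Compute FIRST by fixpoint:
[1]
  A via A→b a B: +{b}
  A via A→c c S: +{c}
  A via A→d c: +{d}
  B via B→b: +{b}
  S via S→B B: +{b}
  S via S→c: +{c}
  S: {b,c}  A: {b,c,d}  B: {b}
[2] done
  S: {b,c}  A: {b,c,d}  B: {b}

FIRST(S) = ["b", "c"]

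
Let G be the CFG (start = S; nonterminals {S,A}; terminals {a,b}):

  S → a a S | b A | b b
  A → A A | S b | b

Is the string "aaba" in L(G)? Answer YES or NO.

Convert to CNF:
  S -> T0 A | T0 T0 | T1 X2
  A -> A A | S T0 | b
  T0 -> b
  T1 -> a
  X2 -> T1 S

CYK table (by increasing span):
  T[0,0] 'a' = {T1}  orig:{}
  T[1,1] 'a' = {T1}  orig:{}
  T[2,2] 'b' = {A,T0}  orig:{A}
  T[3,3] 'a' = {T1}  orig:{}
  T[0,1] 'aa' = ∅
  T[1,2] 'ab' = ∅
  T[2,3] 'ba' = ∅
  T[0,2] 'aab' = ∅
  T[1,3] 'aba' = ∅
  T[0,3] 'aaba' = ∅

S ∉ T[0,3] ⇒ NO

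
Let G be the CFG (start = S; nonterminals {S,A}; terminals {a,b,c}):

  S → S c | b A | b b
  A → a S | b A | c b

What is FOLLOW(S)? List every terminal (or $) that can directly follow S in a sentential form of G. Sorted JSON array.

FIRST sets, iterate to fixpoint:
pass 1:
  A via A→a S: +{a}
  A via A→b A: +{b}
  A via A→c b: +{c}
  S via S→b A: +{b}
  S: {b}  A: {a,b,c}
pass 2: (stable)
  S: {b}  A: {a,b,c}

FOLLOW sets:
FOLLOW(S) := {$}
iter 1:
  S→S c: FOLLOW(S) ⊇ FIRST(c) = {c}; new: +{c}
  S→b A: FOLLOW(A) ⊇ FOLLOW(S) ⊇ {$,c}; new: +{$,c}
  FOLLOW[S]={$,c}  FOLLOW[A]={$,c}
iter 2: — fixpoint
  FOLLOW[S]={$,c}  FOLLOW[A]={$,c}

FOLLOW(S) = ["$", "c"]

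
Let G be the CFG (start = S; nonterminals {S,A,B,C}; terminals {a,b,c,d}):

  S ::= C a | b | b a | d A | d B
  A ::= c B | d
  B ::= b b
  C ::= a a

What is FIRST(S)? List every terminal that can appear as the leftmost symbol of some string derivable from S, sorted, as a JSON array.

FIRST sets, iterate to fixpoint:
round 1:
  A via A→c B: +{c}
  A via A→d: +{d}
  B via B→b b: +{b}
  C via C→a a: +{a}
  S via S→C a: +{a}
  S via S→b: +{b}
  S via S→d A: +{d}
  FIRST[S]={a,b,d}  FIRST[A]={c,d}  FIRST[B]={b}  FIRST[C]={a}
round 2: (no change)
  FIRST[S]={a,b,d}  FIRST[A]={c,d}  FIRST[B]={b}  FIRST[C]={a}

FIRST(S) = ["a", "b", "d"]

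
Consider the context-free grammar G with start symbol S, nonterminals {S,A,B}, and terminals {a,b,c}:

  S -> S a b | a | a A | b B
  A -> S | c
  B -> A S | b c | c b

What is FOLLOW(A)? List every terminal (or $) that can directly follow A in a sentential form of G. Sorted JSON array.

FIRST iteration:
pass 1:
  A via A→c: +{c}
  B via B→A S: +{c}
  B via B→b c: +{b}
  S via S→a: +{a}
  S via S→b B: +{b}
  FIRST(S)={a,b}  FIRST(A)={c}  FIRST(B)={b,c}
pass 2:
  A via A→S: +{a,b}
  B via B→A S: +{a}
  FIRST(S)={a,b}  FIRST(A)={a,b,c}  FIRST(B)={a,b,c}
pass 3: done
  FIRST(S)={a,b}  FIRST(A)={a,b,c}  FIRST(B)={a,b,c}

FOLLOW sets:
seed FOLLOW(S) with $
pass 1:
  B→A S: FOLLOW(A) ⊇ FIRST(S) = {a,b}; new: +{a,b}
  S→S a b: FOLLOW(S) ⊇ FIRST(a) = {a}; new: +{a}
  S→a A: FOLLOW(A) ⊇ FOLLOW(S) ⊇ {$,a}; new: +{$}
  S→b B: FOLLOW(B) ⊇ FOLLOW(S) ⊇ {$,a}; new: +{$,a}
  FOLLOW(S)={$,a}  FOLLOW(A)={$,a,b}  FOLLOW(B)={$,a}
pass 2:
  A→S: FOLLOW(S) ⊇ FOLLOW(A) ⊇ {$,a,b}; new: +{b}
  S→b B: FOLLOW(B) ⊇ FOLLOW(S) ⊇ {$,a,b}; new: +{b}
  FOLLOW(S)={$,a,b}  FOLLOW(A)={$,a,b}  FOLLOW(B)={$,a,b}
pass 3: done
  FOLLOW(S)={$,a,b}  FOLLOW(A)={$,a,b}  FOLLOW(B)={$,a,b}

FOLLOW(A) = ["$", "a", "b"]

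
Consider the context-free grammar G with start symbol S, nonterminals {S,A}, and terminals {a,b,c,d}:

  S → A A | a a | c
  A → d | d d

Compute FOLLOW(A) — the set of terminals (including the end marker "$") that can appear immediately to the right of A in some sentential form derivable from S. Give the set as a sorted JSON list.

Compute FIRST by fixpoint:
pass 1:
  A via A→d: +{d}
  S via S→A A: +{d}
  S via S→a a: +{a}
  S via S→c: +{c}
  FIRST(S)={a,c,d}  FIRST(A)={d}
pass 2: (no change)
  FIRST(S)={a,c,d}  FIRST(A)={d}

FOLLOW sets:
seed FOLLOW(S) with $
iter 1:
  S→A A: FOLLOW(A) ⊇ FIRST(A) = {d}; new: +{d}
  S→A A: FOLLOW(A) ⊇ FOLLOW(S) ⊇ {$}; new: +{$}
  FOLLOW[S]={$}  FOLLOW[A]={$,d}
iter 2: done
  FOLLOW[S]={$}  FOLLOW[A]={$,d}

FOLLOW(A) = ["$", "d"]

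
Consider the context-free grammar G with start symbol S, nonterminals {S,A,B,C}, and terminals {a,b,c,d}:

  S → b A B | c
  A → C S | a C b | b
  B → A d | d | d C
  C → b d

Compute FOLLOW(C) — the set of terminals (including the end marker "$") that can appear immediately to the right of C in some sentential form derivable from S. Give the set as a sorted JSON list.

Compute FIRST by fixpoint:
round 1:
  A via A→a C b: +{a}
  A via A→b: +{b}
  B via B→A d: +{a,b}
  B via B→d: +{d}
  C via C→b d: +{b}
  S via S→b A B: +{b}
  S via S→c: +{c}
  FIRST[S]={b,c}  FIRST[A]={a,b}  FIRST[B]={a,b,d}  FIRST[C]={b}
round 2: (stable)
  FIRST[S]={b,c}  FIRST[A]={a,b}  FIRST[B]={a,b,d}  FIRST[C]={b}

FOLLOW iteration:
FOLLOW(S) := {$}
iter 1:
  A→C S: FOLLOW(C) ⊇ FIRST(S) = {b,c}; new: +{b,c}
  B→A d: FOLLOW(A) ⊇ FIRST(d) = {d}; new: +{d}
  S→b A B: FOLLOW(A) ⊇ FIRST(B) = {a,b,d}; new: +{a,b}
  S→b A B: FOLLOW(B) ⊇ FOLLOW(S) ⊇ {$}; new: +{$}
  FOLLOW(S)={$}  FOLLOW(A)={a,b,d}  FOLLOW(B)={$}  FOLLOW(C)={b,c}
iter 2:
  A→C S: FOLLOW(S) ⊇ FOLLOW(A) ⊇ {a,b,d}; new: +{a,b,d}
  B→d C: FOLLOW(C) ⊇ FOLLOW(B) ⊇ {$}; new: +{$}
  S→b A B: FOLLOW(B) ⊇ FOLLOW(S) ⊇ {$,a,b,d}; new: +{a,b,d}
  FOLLOW(S)={$,a,b,d}  FOLLOW(A)={a,b,d}  FOLLOW(B)={$,a,b,d}  FOLLOW(C)={$,b,c}
iter 3:
  B→d C: FOLLOW(C) ⊇ FOLLOW(B) ⊇ {$,a,b,d}; new: +{a,d}
  FOLLOW(S)={$,a,b,d}  FOLLOW(A)={a,b,d}  FOLLOW(B)={$,a,b,d}  FOLLOW(C)={$,a,b,c,d}
iter 4: (stable)
  FOLLOW(S)={$,a,b,d}  FOLLOW(A)={a,b,d}  FOLLOW(B)={$,a,b,d}  FOLLOW(C)={$,a,b,c,d}

FOLLOW(C) = ["$", "a", "b", "c", "d"]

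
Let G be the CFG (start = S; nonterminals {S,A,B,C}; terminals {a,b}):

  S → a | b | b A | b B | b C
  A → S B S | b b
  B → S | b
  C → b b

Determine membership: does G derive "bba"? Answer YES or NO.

CNF form of G:
  S -> T0 A | T0 B | T0 C | a | b
  A -> S X1 | T0 T0
  B -> T0 A | T0 B | T0 C | a | b
  C -> T0 T0
  T0 -> b
  X1 -> B S

CYK table (by increasing span):
  T[0,0] 'b' = {B,S,T0}  orig:{B,S}
  T[1,1] 'b' = {B,S,T0}  orig:{B,S}
  T[2,2] 'a' = {B,S}
  T[0,1] 'bb' = {A,B,C,S,X1}  orig:{A,B,C,S}
  T[1,2] 'ba' = {B,S,X1}  orig:{B,S}
  T[0,2] 'bba' = {A,B,S,X1}  orig:{A,B,S}

S ∈ T[0,2] ⇒ YES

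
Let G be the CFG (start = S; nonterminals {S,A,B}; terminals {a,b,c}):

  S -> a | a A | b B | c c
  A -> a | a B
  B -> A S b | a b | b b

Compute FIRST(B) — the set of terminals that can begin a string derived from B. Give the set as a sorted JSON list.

FIRST iteration:
pass 1:
  A via A→a: +{a}
  B via B→A S b: +{a}
  B via B→b b: +{b}
  S via S→a: +{a}
  S via S→b B: +{b}
  S via S→c c: +{c}
  FIRST[S]={a,b,c}  FIRST[A]={a}  FIRST[B]={a,b}
pass 2: (no change)
  FIRST[S]={a,b,c}  FIRST[A]={a}  FIRST[B]={a,b}

FIRST(B) = ["a", "b"]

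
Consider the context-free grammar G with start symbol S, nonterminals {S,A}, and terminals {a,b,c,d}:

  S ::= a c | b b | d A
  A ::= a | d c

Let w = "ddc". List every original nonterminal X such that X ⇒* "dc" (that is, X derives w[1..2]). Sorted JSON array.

Convert to CNF:
  S -> T0 A | T2 T1 | T3 T3
  A -> T0 T1 | a
  T0 -> d
  T1 -> c
  T2 -> a
  T3 -> b

CYK table (by increasing span) — only the sub-triangle for w[1..2]:
  [1..1]={T0}  "d"  orig:{}
  [2..2]={T1}  "c"  orig:{}
  [1..2]={A}  "dc"

Original NTs in T[1,2] deriving "dc": ["A"]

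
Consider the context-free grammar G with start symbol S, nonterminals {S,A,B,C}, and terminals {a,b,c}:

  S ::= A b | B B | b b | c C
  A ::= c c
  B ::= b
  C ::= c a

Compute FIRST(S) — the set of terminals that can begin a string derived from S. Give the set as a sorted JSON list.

Compute FIRST by fixpoint:
round 1:
  A via A→c c: +{c}
  B via B→b: +{b}
  C via C→c a: +{c}
  S via S→A b: +{c}
  S via S→B B: +{b}
  FIRST(S)={b,c}  FIRST(A)={c}  FIRST(B)={b}  FIRST(C)={c}
round 2: — fixpoint
  FIRST(S)={b,c}  FIRST(A)={c}  FIRST(B)={b}  FIRST(C)={c}

FIRST(S) = ["b", "c"]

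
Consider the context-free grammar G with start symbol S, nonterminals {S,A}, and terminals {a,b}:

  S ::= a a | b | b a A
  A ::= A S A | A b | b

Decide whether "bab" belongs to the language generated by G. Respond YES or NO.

Convert to CNF:
  S -> T0 X3 | T1 T1 | b
  A -> A T0 | A X2 | b
  T0 -> b
  T1 -> a
  X2 -> S A
  X3 -> T1 A

CYK fill:
  cell(0,0) b: {A,S,T0}  orig:{A,S}
  cell(1,1) a: {T1}  orig:{}
  cell(2,2) b: {A,S,T0}  orig:{A,S}
  cell(0,1) ba: ∅
  cell(1,2) ab: {X3}  orig:{}
  cell(0,2) bab: {S}

S ∈ T[0,2] ⇒ YES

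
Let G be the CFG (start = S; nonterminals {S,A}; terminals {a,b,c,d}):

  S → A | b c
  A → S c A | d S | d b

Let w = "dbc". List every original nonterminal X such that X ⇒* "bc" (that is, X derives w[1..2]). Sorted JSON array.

CNF form of G:
  S -> S X4 | T1 S | T1 T2 | T2 T0
  A -> S X3 | T1 S | T1 T2
  T0 -> c
  T1 -> d
  T2 -> b
  X3 -> T0 A
  X4 -> T0 A

CYK fill (cells [i..j] with 1 ≤ i ≤ j ≤ 2 only):
  T[1,1] 'b' = {T2}  orig:{}
  T[2,2] 'c' = {T0}  orig:{}
  T[1,2] 'bc' = {S}

Original NTs in T[1,2] deriving "bc": ["S"]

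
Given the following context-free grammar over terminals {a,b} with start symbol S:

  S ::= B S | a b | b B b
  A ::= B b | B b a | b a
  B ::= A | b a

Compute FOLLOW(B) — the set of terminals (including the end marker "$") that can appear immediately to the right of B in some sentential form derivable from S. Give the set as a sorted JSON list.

FIRST sets, iterate to fixpoint:
iter 1:
  A via A→b a: +{b}
  B via B→A: +{b}
  S via S→B S: +{b}
  S via S→a b: +{a}
  FIRST(S)={a,b}  FIRST(A)={b}  FIRST(B)={b}
iter 2: — fixpoint
  FIRST(S)={a,b}  FIRST(A)={b}  FIRST(B)={b}

FOLLOW iteration:
seed FOLLOW(S) with $
pass 1:
  A→B b: FOLLOW(B) ⊇ FIRST(b) = {b}; new: +{b}
  B→A: FOLLOW(A) ⊇ FOLLOW(B) ⊇ {b}; new: +{b}
  S→B S: FOLLOW(B) ⊇ FIRST(S) = {a,b}; new: +{a}
  FOLLOW[S]={$}  FOLLOW[A]={b}  FOLLOW[B]={a,b}
pass 2:
  B→A: FOLLOW(A) ⊇ FOLLOW(B) ⊇ {a,b}; new: +{a}
  FOLLOW[S]={$}  FOLLOW[A]={a,b}  FOLLOW[B]={a,b}
pass 3: done
  FOLLOW[S]={$}  FOLLOW[A]={a,b}  FOLLOW[B]={a,b}

FOLLOW(B) = ["a", "b"]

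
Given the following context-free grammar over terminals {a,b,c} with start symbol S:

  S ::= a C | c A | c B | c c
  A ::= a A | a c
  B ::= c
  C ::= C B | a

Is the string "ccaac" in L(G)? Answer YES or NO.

Convert to CNF:
  S -> T0 C | T1 A | T1 B | T1 T1
  A -> T0 A | T0 T1
  B -> c
  C -> C B | a
  T0 -> a
  T1 -> c

Fill CYK table bottom-up:
  [0..0]={B,T1}  "c"  orig:{B}
  [1..1]={B,T1}  "c"  orig:{B}
  [2..2]={C,T0}  "a"  orig:{C}
  [3..3]={C,T0}  "a"  orig:{C}
  [4..4]={B,T1}  "c"  orig:{B}
  [0..1]={S}  "cc"
  [1..2]=∅  "ca"
  [2..3]={S}  "aa"
  [3..4]={A,C}  "ac"
  [0..2]=∅  "cca"
  [1..3]=∅  "caa"
  [2..4]={A,S}  "aac"
  [0..3]=∅  "ccaa"
  [1..4]={S}  "caac"
  [0..4]=∅  "ccaac"

S ∉ T[0,4] ⇒ NO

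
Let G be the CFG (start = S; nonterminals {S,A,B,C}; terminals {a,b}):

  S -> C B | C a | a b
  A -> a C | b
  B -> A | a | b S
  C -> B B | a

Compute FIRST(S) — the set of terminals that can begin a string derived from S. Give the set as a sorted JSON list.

FIRST iteration:
[1]
  A via A→a C: +{a}
  A via A→b: +{b}
  B via B→A: +{a,b}
  C via C→B B: +{a,b}
  S via S→C B: +{a,b}
  S: {a,b}  A: {a,b}  B: {a,b}  C: {a,b}
[2] — fixpoint
  S: {a,b}  A: {a,b}  B: {a,b}  C: {a,b}

FIRST(S) = ["a", "b"]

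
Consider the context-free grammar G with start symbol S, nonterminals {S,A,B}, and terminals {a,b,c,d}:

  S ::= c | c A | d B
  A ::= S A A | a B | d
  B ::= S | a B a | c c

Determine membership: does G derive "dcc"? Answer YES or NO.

Convert to CNF:
  S -> T1 A | T2 B | c
  A -> S X3 | T0 B | d
  B -> T0 X4 | T1 A | T1 T1 | T2 B | c
  T0 -> a
  T1 -> c
  T2 -> d
  X3 -> A A
  X4 -> B T0

Fill CYK table bottom-up:
  cell(0,0) d: {A,T2}  orig:{A}
  cell(1,1) c: {B,S,T1}  orig:{B,S}
  cell(2,2) c: {B,S,T1}  orig:{B,S}
  cell(0,1) dc: {B,S}
  cell(1,2) cc: {B}
  cell(0,2) dcc: {B,S}

S ∈ T[0,2] ⇒ YES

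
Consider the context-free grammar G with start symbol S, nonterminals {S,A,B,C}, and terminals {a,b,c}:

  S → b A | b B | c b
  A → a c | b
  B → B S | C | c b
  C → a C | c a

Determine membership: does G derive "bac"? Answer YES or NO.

CNF form of G:
  S -> T1 T2 | T2 A | T2 B
  A -> T0 T1 | b
  B -> B S | T0 C | T1 T0 | T1 T2
  C -> T0 C | T1 T0
  T0 -> a
  T1 -> c
  T2 -> b

CYK fill:
  cell(0,0) b: {A,T2}  orig:{A}
  cell(1,1) a: {T0}  orig:{}
  cell(2,2) c: {T1}  orig:{}
  cell(0,1) ba: ∅
  cell(1,2) ac: {A}
  cell(0,2) bac: {S}

S ∈ T[0,2] ⇒ YES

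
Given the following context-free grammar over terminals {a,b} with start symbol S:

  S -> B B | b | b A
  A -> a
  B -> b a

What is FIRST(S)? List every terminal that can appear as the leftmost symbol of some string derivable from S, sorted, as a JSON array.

Compute FIRST by fixpoint:
[1]
  A via A→a: +{a}
  B via B→b a: +{b}
  S via S→B B: +{b}
  S: {b}  A: {a}  B: {b}
[2] (no change)
  S: {b}  A: {a}  B: {b}

FIRST(S) = ["b"]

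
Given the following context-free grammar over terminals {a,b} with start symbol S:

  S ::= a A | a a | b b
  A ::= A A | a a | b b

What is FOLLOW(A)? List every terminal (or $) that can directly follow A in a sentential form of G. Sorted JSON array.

Compute FIRST by fixpoint:
round 1:
  A via A→a a: +{a}
  A via A→b b: +{b}
  S via S→a A: +{a}
  S via S→b b: +{b}
  FIRST[S]={a,b}  FIRST[A]={a,b}
round 2: (no change)
  FIRST[S]={a,b}  FIRST[A]={a,b}

FOLLOW sets:
seed FOLLOW(S) with $
round 1:
  A→A A: FOLLOW(A) ⊇ FIRST(A) = {a,b}; new: +{a,b}
  S→a A: FOLLOW(A) ⊇ FOLLOW(S) ⊇ {$}; new: +{$}
  S: {$}  A: {$,a,b}
round 2: (stable)
  S: {$}  A: {$,a,b}

FOLLOW(A) = ["$", "a", "b"]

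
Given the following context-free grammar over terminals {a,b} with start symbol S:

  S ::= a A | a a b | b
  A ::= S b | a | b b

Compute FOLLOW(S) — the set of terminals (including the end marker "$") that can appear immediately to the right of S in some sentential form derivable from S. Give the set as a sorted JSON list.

FIRST iteration:
[1]
  A via A→a: +{a}
  A via A→b b: +{b}
  S via S→a A: +{a}
  S via S→b: +{b}
  FIRST(S)={a,b}  FIRST(A)={a,b}
[2] done
  FIRST(S)={a,b}  FIRST(A)={a,b}

Compute FOLLOW by fixpoint:
seed FOLLOW(S) with $
round 1:
  A→S b: FOLLOW(S) ⊇ FIRST(b) = {b}; new: +{b}
  S→a A: FOLLOW(A) ⊇ FOLLOW(S) ⊇ {$,b}; new: +{$,b}
  FOLLOW(S)={$,b}  FOLLOW(A)={$,b}
round 2: (stable)
  FOLLOW(S)={$,b}  FOLLOW(A)={$,b}

FOLLOW(S) = ["$", "b"]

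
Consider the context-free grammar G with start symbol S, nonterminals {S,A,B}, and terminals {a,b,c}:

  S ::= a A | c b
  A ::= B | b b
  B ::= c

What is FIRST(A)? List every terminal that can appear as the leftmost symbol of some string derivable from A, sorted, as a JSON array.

Compute FIRST by fixpoint:
round 1:
  A via A→b b: +{b}
  B via B→c: +{c}
  S via S→a A: +{a}
  S via S→c b: +{c}
  FIRST[S]={a,c}  FIRST[A]={b}  FIRST[B]={c}
round 2:
  A via A→B: +{c}
  FIRST[S]={a,c}  FIRST[A]={b,c}  FIRST[B]={c}
round 3: done
  FIRST[S]={a,c}  FIRST[A]={b,c}  FIRST[B]={c}

FIRST(A) = ["b", "c"]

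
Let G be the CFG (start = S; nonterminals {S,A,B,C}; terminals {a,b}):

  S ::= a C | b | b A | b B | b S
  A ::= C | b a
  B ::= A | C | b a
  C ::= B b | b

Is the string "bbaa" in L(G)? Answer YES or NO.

CNF form of G:
  S -> T0 A | T0 B | T0 S | T1 C | b
  A -> B T0 | T0 T1 | b
  B -> B T0 | T0 T1 | b
  C -> B T0 | b
  T0 -> b
  T1 -> a

CYK fill:
  [0..0]={A,B,C,S,T0}  "b"  orig:{A,B,C,S}
  [1..1]={A,B,C,S,T0}  "b"  orig:{A,B,C,S}
  [2..2]={T1}  "a"  orig:{}
  [3..3]={T1}  "a"  orig:{}
  [0..1]={A,B,C,S}  "bb"
  [1..2]={A,B}  "ba"
  [2..3]=∅  "aa"
  [0..2]={S}  "bba"
  [1..3]=∅  "baa"
  [0..3]=∅  "bbaa"

S ∉ T[0,3] ⇒ NO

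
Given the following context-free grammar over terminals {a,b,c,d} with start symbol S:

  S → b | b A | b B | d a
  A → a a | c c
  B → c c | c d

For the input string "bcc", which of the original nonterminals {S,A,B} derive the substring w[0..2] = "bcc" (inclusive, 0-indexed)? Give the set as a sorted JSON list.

Convert to CNF:
  S -> T2 T0 | T3 A | T3 B | b
  A -> T0 T0 | T1 T1
  B -> T1 T1 | T1 T2
  T0 -> a
  T1 -> c
  T2 -> d
  T3 -> b

CYK fill, restricted to cells inside w[0..2]:
  [0..0]={S,T3}  "b"  orig:{S}
  [1..1]={T1}  "c"  orig:{}
  [2..2]={T1}  "c"  orig:{}
  [0..1]=∅  "bc"
  [1..2]={A,B}  "cc"
  [0..2]={S}  "bcc"

Original NTs in T[0,2] deriving "bcc": ["S"]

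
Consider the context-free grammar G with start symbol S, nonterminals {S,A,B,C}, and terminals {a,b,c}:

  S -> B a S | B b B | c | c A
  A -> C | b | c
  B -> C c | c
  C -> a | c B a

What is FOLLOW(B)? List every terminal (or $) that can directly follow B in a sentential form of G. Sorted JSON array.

Compute FIRST by fixpoint:
iter 1:
  A via A→b: +{b}
  A via A→c: +{c}
  B via B→c: +{c}
  C via C→a: +{a}
  C via C→c B a: +{c}
  S via S→B a S: +{c}
  FIRST(S)={c}  FIRST(A)={b,c}  FIRST(B)={c}  FIRST(C)={a,c}
iter 2:
  A via A→C: +{a}
  B via B→C c: +{a}
  S via S→B a S: +{a}
  FIRST(S)={a,c}  FIRST(A)={a,b,c}  FIRST(B)={a,c}  FIRST(C)={a,c}
iter 3: done
  FIRST(S)={a,c}  FIRST(A)={a,b,c}  FIRST(B)={a,c}  FIRST(C)={a,c}

FOLLOW iteration:
initialize: $ ∈ FOLLOW(S)
[1]
  B→C c: FOLLOW(C) ⊇ FIRST(c) = {c}; new: +{c}
  C→c B a: FOLLOW(B) ⊇ FIRST(a) = {a}; new: +{a}
  S→B b B: FOLLOW(B) ⊇ FIRST(b) = {b}; new: +{b}
  S→B b B: FOLLOW(B) ⊇ FOLLOW(S) ⊇ {$}; new: +{$}
  S→c A: FOLLOW(A) ⊇ FOLLOW(S) ⊇ {$}; new: +{$}
  S: {$}  A: {$}  B: {$,a,b}  C: {c}
[2]
  A→C: FOLLOW(C) ⊇ FOLLOW(A) ⊇ {$}; new: +{$}
  S: {$}  A: {$}  B: {$,a,b}  C: {$,c}
[3] done
  S: {$}  A: {$}  B: {$,a,b}  C: {$,c}

FOLLOW(B) = ["$", "a", "b"]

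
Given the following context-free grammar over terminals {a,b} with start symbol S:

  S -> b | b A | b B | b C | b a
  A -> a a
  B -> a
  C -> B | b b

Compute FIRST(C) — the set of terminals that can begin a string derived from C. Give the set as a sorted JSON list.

FIRST sets, iterate to fixpoint:
iter 1:
  A via A→a a: +{a}
  B via B→a: +{a}
  C via C→B: +{a}
  C via C→b b: +{b}
  S via S→b: +{b}
  FIRST(S)={b}  FIRST(A)={a}  FIRST(B)={a}  FIRST(C)={a,b}
iter 2: done
  FIRST(S)={b}  FIRST(A)={a}  FIRST(B)={a}  FIRST(C)={a,b}

FIRST(C) = ["a", "b"]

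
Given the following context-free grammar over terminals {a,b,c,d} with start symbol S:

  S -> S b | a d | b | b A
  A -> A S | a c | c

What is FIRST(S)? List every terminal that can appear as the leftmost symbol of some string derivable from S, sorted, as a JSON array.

Compute FIRST by fixpoint:
round 1:
  A via A→a c: +{a}
  A via A→c: +{c}
  S via S→a d: +{a}
  S via S→b: +{b}
  FIRST[S]={a,b}  FIRST[A]={a,c}
round 2: (no change)
  FIRST[S]={a,b}  FIRST[A]={a,c}

FIRST(S) = ["a", "b"]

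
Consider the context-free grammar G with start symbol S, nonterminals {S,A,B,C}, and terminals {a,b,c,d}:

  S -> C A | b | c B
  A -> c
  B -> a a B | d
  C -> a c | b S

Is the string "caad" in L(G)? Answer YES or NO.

Convert to CNF:
  S -> C A | T1 B | b
  A -> c
  B -> T0 X3 | d
  C -> T0 T1 | T2 S
  T0 -> a
  T1 -> c
  T2 -> b
  X3 -> T0 B

CYK fill:
  cell(0,0) c: {A,T1}  orig:{A}
  cell(1,1) a: {T0}  orig:{}
  cell(2,2) a: {T0}  orig:{}
  cell(3,3) d: {B}
  cell(0,1) ca: ∅
  cell(1,2) aa: ∅
  cell(2,3) ad: {X3}  orig:{}
  cell(0,2) caa: ∅
  cell(1,3) aad: {B}
  cell(0,3) caad: {S}

S ∈ T[0,3] ⇒ YES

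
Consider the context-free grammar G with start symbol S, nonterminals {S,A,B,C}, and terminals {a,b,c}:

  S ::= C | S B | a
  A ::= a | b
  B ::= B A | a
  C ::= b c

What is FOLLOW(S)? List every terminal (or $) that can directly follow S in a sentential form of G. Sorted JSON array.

FIRST iteration:
[1]
  A via A→a: +{a}
  A via A→b: +{b}
  B via B→a: +{a}
  C via C→b c: +{b}
  S via S→C: +{b}
  S via S→a: +{a}
  FIRST(S)={a,b}  FIRST(A)={a,b}  FIRST(B)={a}  FIRST(C)={b}
[2] — fixpoint
  FIRST(S)={a,b}  FIRST(A)={a,b}  FIRST(B)={a}  FIRST(C)={b}

Compute FOLLOW by fixpoint:
seed FOLLOW(S) with $
iter 1:
  B→B A: FOLLOW(B) ⊇ FIRST(A) = {a,b}; new: +{a,b}
  B→B A: FOLLOW(A) ⊇ FOLLOW(B) ⊇ {a,b}; new: +{a,b}
  S→C: FOLLOW(C) ⊇ FOLLOW(S) ⊇ {$}; new: +{$}
  S→S B: FOLLOW(S) ⊇ FIRST(B) = {a}; new: +{a}
  S→S B: FOLLOW(B) ⊇ FOLLOW(S) ⊇ {$,a}; new: +{$}
  FOLLOW[S]={$,a}  FOLLOW[A]={a,b}  FOLLOW[B]={$,a,b}  FOLLOW[C]={$}
iter 2:
  B→B A: FOLLOW(A) ⊇ FOLLOW(B) ⊇ {$,a,b}; new: +{$}
  S→C: FOLLOW(C) ⊇ FOLLOW(S) ⊇ {$,a}; new: +{a}
  FOLLOW[S]={$,a}  FOLLOW[A]={$,a,b}  FOLLOW[B]={$,a,b}  FOLLOW[C]={$,a}
iter 3: (stable)
  FOLLOW[S]={$,a}  FOLLOW[A]={$,a,b}  FOLLOW[B]={$,a,b}  FOLLOW[C]={$,a}

FOLLOW(S) = ["$", "a"]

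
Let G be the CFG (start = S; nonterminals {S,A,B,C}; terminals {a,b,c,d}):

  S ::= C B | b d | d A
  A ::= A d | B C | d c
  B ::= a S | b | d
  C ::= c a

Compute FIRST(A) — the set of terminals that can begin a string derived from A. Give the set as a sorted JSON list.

Compute FIRST by fixpoint:
round 1:
  A via A→d c: +{d}
  B via B→a S: +{a}
  B via B→b: +{b}
  B via B→d: +{d}
  C via C→c a: +{c}
  S via S→C B: +{c}
  S via S→b d: +{b}
  S via S→d A: +{d}
  FIRST[S]={b,c,d}  FIRST[A]={d}  FIRST[B]={a,b,d}  FIRST[C]={c}
round 2:
  A via A→B C: +{a,b}
  FIRST[S]={b,c,d}  FIRST[A]={a,b,d}  FIRST[B]={a,b,d}  FIRST[C]={c}
round 3: done
  FIRST[S]={b,c,d}  FIRST[A]={a,b,d}  FIRST[B]={a,b,d}  FIRST[C]={c}

FIRST(A) = ["a", "b", "d"]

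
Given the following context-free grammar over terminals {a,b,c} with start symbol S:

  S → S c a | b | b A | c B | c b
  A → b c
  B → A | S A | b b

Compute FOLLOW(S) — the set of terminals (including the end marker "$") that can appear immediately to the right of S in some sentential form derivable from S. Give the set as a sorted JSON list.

FIRST iteration:
round 1:
  A via A→b c: +{b}
  B via B→A: +{b}
  S via S→b: +{b}
  S via S→c B: +{c}
  FIRST[S]={b,c}  FIRST[A]={b}  FIRST[B]={b}
round 2:
  B via B→S A: +{c}
  FIRST[S]={b,c}  FIRST[A]={b}  FIRST[B]={b,c}
round 3: done
  FIRST[S]={b,c}  FIRST[A]={b}  FIRST[B]={b,c}

Compute FOLLOW by fixpoint:
seed FOLLOW(S) with $
round 1:
  B→S A: FOLLOW(S) ⊇ FIRST(A) = {b}; new: +{b}
  S→S c a: FOLLOW(S) ⊇ FIRST(c) = {c}; new: +{c}
  S→b A: FOLLOW(A) ⊇ FOLLOW(S) ⊇ {$,b,c}; new: +{$,b,c}
  S→c B: FOLLOW(B) ⊇ FOLLOW(S) ⊇ {$,b,c}; new: +{$,b,c}
  FOLLOW(S)={$,b,c}  FOLLOW(A)={$,b,c}  FOLLOW(B)={$,b,c}
round 2: (no change)
  FOLLOW(S)={$,b,c}  FOLLOW(A)={$,b,c}  FOLLOW(B)={$,b,c}

FOLLOW(S) = ["$", "b", "c"]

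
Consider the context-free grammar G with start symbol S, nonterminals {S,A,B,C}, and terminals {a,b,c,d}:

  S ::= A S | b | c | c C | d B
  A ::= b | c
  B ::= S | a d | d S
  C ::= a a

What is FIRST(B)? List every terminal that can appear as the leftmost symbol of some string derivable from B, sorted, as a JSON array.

FIRST sets, iterate to fixpoint:
pass 1:
  A via A→b: +{b}
  A via A→c: +{c}
  B via B→a d: +{a}
  B via B→d S: +{d}
  C via C→a a: +{a}
  S via S→A S: +{b,c}
  S via S→d B: +{d}
  FIRST(S)={b,c,d}  FIRST(A)={b,c}  FIRST(B)={a,d}  FIRST(C)={a}
pass 2:
  B via B→S: +{b,c}
  FIRST(S)={b,c,d}  FIRST(A)={b,c}  FIRST(B)={a,b,c,d}  FIRST(C)={a}
pass 3: (stable)
  FIRST(S)={b,c,d}  FIRST(A)={b,c}  FIRST(B)={a,b,c,d}  FIRST(C)={a}

FIRST(B) = ["a", "b", "c", "d"]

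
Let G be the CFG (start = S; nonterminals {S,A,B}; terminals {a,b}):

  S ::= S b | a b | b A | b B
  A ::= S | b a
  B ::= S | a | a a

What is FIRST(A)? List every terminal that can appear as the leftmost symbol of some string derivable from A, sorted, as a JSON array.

Compute FIRST by fixpoint:
[1]
  A via A→b a: +{b}
  B via B→a: +{a}
  S via S→a b: +{a}
  S via S→b A: +{b}
  FIRST(S)={a,b}  FIRST(A)={b}  FIRST(B)={a}
[2]
  A via A→S: +{a}
  B via B→S: +{b}
  FIRST(S)={a,b}  FIRST(A)={a,b}  FIRST(B)={a,b}
[3] (stable)
  FIRST(S)={a,b}  FIRST(A)={a,b}  FIRST(B)={a,b}

FIRST(A) = ["a", "b"]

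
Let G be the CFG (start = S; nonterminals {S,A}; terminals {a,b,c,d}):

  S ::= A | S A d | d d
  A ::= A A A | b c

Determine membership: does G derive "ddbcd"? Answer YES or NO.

Convert to CNF:
  S -> A X4 | S X5 | T0 T1 | T2 T2
  A -> A X3 | T0 T1
  T0 -> b
  T1 -> c
  T2 -> d
  X3 -> A A
  X4 -> A A
  X5 -> A T2

CYK table (by increasing span):
  T[0,0] 'd' = {T2}  orig:{}
  T[1,1] 'd' = {T2}  orig:{}
  T[2,2] 'b' = {T0}  orig:{}
  T[3,3] 'c' = {T1}  orig:{}
  T[4,4] 'd' = {T2}  orig:{}
  T[0,1] 'dd' = {S}
  T[1,2] 'db' = ∅
  T[2,3] 'bc' = {A,S}
  T[3,4] 'cd' = ∅
  T[0,2] 'ddb' = ∅
  T[1,3] 'dbc' = ∅
  T[2,4] 'bcd' = {X5}  orig:{}
  T[0,3] 'ddbc' = ∅
  T[1,4] 'dbcd' = ∅
  T[0,4] 'ddbcd' = {S}

S ∈ T[0,4] ⇒ YES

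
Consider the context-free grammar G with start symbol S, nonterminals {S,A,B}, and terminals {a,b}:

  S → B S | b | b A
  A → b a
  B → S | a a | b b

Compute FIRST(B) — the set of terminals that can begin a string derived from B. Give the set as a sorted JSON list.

FIRST iteration:
iter 1:
  A via A→b a: +{b}
  B via B→a a: +{a}
  B via B→b b: +{b}
  S via S→B S: +{a,b}
  FIRST[S]={a,b}  FIRST[A]={b}  FIRST[B]={a,b}
iter 2: — fixpoint
  FIRST[S]={a,b}  FIRST[A]={b}  FIRST[B]={a,b}

FIRST(B) = ["a", "b"]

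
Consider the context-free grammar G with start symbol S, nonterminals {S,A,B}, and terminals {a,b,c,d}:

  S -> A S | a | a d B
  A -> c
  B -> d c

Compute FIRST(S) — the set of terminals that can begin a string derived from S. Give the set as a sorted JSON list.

Compute FIRST by fixpoint:
round 1:
  A via A→c: +{c}
  B via B→d c: +{d}
  S via S→A S: +{c}
  S via S→a: +{a}
  FIRST(S)={a,c}  FIRST(A)={c}  FIRST(B)={d}
round 2: (stable)
  FIRST(S)={a,c}  FIRST(A)={c}  FIRST(B)={d}

FIRST(S) = ["a", "c"]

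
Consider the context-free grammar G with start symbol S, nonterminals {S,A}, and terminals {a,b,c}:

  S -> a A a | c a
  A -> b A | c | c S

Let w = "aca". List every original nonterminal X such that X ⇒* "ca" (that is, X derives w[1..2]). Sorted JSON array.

Convert to CNF:
  S -> T1 T2 | T2 X3
  A -> T0 A | T1 S | c
  T0 -> b
  T1 -> c
  T2 -> a
  X3 -> A T2

CYK fill (cells [i..j] with 1 ≤ i ≤ j ≤ 2 only):
  cell(1,1) c: {A,T1}  orig:{A}
  cell(2,2) a: {T2}  orig:{}
  cell(1,2) ca: {S,X3}  orig:{S}

Original NTs in T[1,2] deriving "ca": ["S"]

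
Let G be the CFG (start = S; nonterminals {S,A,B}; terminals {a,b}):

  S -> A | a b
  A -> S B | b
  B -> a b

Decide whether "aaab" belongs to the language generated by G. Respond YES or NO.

Convert to CNF:
  S -> S B | T0 T1 | b
  A -> S B | b
  B -> T0 T1
  T0 -> a
  T1 -> b

CYK table (by increasing span):
  [0..0]={T0}  "a"  orig:{}
  [1..1]={T0}  "a"  orig:{}
  [2..2]={T0}  "a"  orig:{}
  [3..3]={A,S,T1}  "b"  orig:{A,S}
  [0..1]=∅  "aa"
  [1..2]=∅  "aa"
  [2..3]={B,S}  "ab"
  [0..2]=∅  "aaa"
  [1..3]=∅  "aab"
  [0..3]=∅  "aaab"

S ∉ T[0,3] ⇒ NO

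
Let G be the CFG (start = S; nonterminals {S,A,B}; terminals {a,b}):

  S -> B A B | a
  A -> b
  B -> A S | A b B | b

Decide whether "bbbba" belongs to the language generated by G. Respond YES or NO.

Convert to CNF:
  S -> B X2 | a
  A -> b
  B -> A S | A X1 | b
  T0 -> b
  X1 -> T0 B
  X2 -> A B

Fill CYK table bottom-up:
  T[0,0] 'b' = {A,B,T0}  orig:{A,B}
  T[1,1] 'b' = {A,B,T0}  orig:{A,B}
  T[2,2] 'b' = {A,B,T0}  orig:{A,B}
  T[3,3] 'b' = {A,B,T0}  orig:{A,B}
  T[4,4] 'a' = {S}
  T[0,1] 'bb' = {X1,X2}  orig:{}
  T[1,2] 'bb' = {X1,X2}  orig:{}
  T[2,3] 'bb' = {X1,X2}  orig:{}
  T[3,4] 'ba' = {B}
  T[0,2] 'bbb' = {B,S}
  T[1,3] 'bbb' = {B,S}
  T[2,4] 'bba' = {X1,X2}  orig:{}
  T[0,3] 'bbbb' = {B,X1,X2}  orig:{B}
  T[1,4] 'bbba' = {B,S}
  T[0,4] 'bbbba' = {B,X1,X2}  orig:{B}

S ∉ T[0,4] ⇒ NO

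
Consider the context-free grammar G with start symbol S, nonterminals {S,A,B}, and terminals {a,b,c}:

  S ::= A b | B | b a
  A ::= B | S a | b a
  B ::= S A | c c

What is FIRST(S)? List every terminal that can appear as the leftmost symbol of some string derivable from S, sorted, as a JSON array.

Compute FIRST by fixpoint:
pass 1:
  A via A→b a: +{b}
  B via B→c c: +{c}
  S via S→A b: +{b}
  S via S→B: +{c}
  FIRST[S]={b,c}  FIRST[A]={b}  FIRST[B]={c}
pass 2:
  A via A→B: +{c}
  B via B→S A: +{b}
  FIRST[S]={b,c}  FIRST[A]={b,c}  FIRST[B]={b,c}
pass 3: (no change)
  FIRST[S]={b,c}  FIRST[A]={b,c}  FIRST[B]={b,c}

FIRST(S) = ["b", "c"]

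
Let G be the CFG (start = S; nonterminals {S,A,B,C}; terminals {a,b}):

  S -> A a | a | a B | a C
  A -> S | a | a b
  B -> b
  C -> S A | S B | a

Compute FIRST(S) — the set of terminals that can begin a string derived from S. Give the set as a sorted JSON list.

FIRST iteration:
round 1:
  A via A→a: +{a}
  B via B→b: +{b}
  C via C→a: +{a}
  S via S→A a: +{a}
  FIRST[S]={a}  FIRST[A]={a}  FIRST[B]={b}  FIRST[C]={a}
round 2: (no change)
  FIRST[S]={a}  FIRST[A]={a}  FIRST[B]={b}  FIRST[C]={a}

FIRST(S) = ["a"]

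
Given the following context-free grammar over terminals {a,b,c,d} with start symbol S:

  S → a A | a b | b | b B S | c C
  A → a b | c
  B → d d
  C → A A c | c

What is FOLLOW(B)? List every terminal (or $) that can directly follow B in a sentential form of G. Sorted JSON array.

Compute FIRST by fixpoint:
iter 1:
  A via A→a b: +{a}
  A via A→c: +{c}
  B via B→d d: +{d}
  C via C→A A c: +{a,c}
  S via S→a A: +{a}
  S via S→b: +{b}
  S via S→c C: +{c}
  FIRST(S)={a,b,c}  FIRST(A)={a,c}  FIRST(B)={d}  FIRST(C)={a,c}
iter 2: done
  FIRST(S)={a,b,c}  FIRST(A)={a,c}  FIRST(B)={d}  FIRST(C)={a,c}

FOLLOW sets:
initialize: $ ∈ FOLLOW(S)
iter 1:
  C→A A c: FOLLOW(A) ⊇ FIRST(A) = {a,c}; new: +{a,c}
  S→a A: FOLLOW(A) ⊇ FOLLOW(S) ⊇ {$}; new: +{$}
  S→b B S: FOLLOW(B) ⊇ FIRST(S) = {a,b,c}; new: +{a,b,c}
  S→c C: FOLLOW(C) ⊇ FOLLOW(S) ⊇ {$}; new: +{$}
  FOLLOW[S]={$}  FOLLOW[A]={$,a,c}  FOLLOW[B]={a,b,c}  FOLLOW[C]={$}
iter 2: done
  FOLLOW[S]={$}  FOLLOW[A]={$,a,c}  FOLLOW[B]={a,b,c}  FOLLOW[C]={$}

FOLLOW(B) = ["a", "b", "c"]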